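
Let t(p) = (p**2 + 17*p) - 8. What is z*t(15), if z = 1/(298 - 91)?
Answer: 472/207 ≈ 2.2802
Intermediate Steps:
z = 1/207 ≈ 0.0048309
t(p) = -8 + p**2 + 17*p
z*t(15) = (-8 + 15**2 + 17*15)/207 = (-8 + 225 + 255)/207 = (1/207)*472 = 472/207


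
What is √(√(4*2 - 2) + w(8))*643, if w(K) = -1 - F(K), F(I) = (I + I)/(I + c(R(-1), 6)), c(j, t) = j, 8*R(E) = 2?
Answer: 643*√(-3201 + 1089*√6)/33 ≈ 450.06*I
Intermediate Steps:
R(E) = ¼ (R(E) = (⅛)*2 = ¼)
F(I) = 2*I/(¼ + I) (F(I) = (I + I)/(I + ¼) = (2*I)/(¼ + I) = 2*I/(¼ + I))
w(K) = -1 - 8*K/(1 + 4*K)
√(√(4*2 - 2) + w(8))*643 = √(√(4*2 - 2) + (-1 - 12*8)/(1 + 4*8))*643 = √(√(8 - 2) + (-1 - 96)/(1 + 32))*643 = √(√6 - 97/33)*643 = √(-97/33 + √6)*643 = 643*√(-97/33 + √6)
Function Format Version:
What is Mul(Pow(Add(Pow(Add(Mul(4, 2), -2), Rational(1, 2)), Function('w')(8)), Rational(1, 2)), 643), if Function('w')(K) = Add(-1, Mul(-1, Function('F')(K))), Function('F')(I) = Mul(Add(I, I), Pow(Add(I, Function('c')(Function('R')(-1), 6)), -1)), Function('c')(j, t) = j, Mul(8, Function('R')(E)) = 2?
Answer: Mul(Rational(643, 33), Pow(Add(-3201, Mul(1089, Pow(6, Rational(1, 2)))), Rational(1, 2))) ≈ Mul(450.06, I)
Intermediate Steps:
Function('R')(E) = Rational(1, 4) (Function('R')(E) = Mul(Rational(1, 8), 2) = Rational(1, 4))
Function('F')(I) = Mul(2, I, Pow(Add(Rational(1, 4), I), -1)) (Function('F')(I) = Mul(Add(I, I), Pow(Add(I, Rational(1, 4)), -1)) = Mul(Mul(2, I), Pow(Add(Rational(1, 4), I), -1)) = Mul(2, I, Pow(Add(Rational(1, 4), I), -1)))
Function('w')(K) = Add(-1, Mul(-8, K, Pow(Add(1, Mul(4, K)), -1))) (Function('w')(K) = Add(-1, Mul(-1, Mul(8, K, Pow(Add(1, Mul(4, K)), -1)))) = Add(-1, Mul(-8, K, Pow(Add(1, Mul(4, K)), -1))))
Mul(Pow(Add(Pow(Add(Mul(4, 2), -2), Rational(1, 2)), Function('w')(8)), Rational(1, 2)), 643) = Mul(Pow(Add(Pow(Add(Mul(4, 2), -2), Rational(1, 2)), Mul(Pow(Add(1, Mul(4, 8)), -1), Add(-1, Mul(-12, 8)))), Rational(1, 2)), 643) = Mul(Pow(Add(Pow(Add(8, -2), Rational(1, 2)), Mul(Pow(Add(1, 32), -1), Add(-1, -96))), Rational(1, 2)), 643) = Mul(Pow(Add(Pow(6, Rational(1, 2)), Mul(Pow(33, -1), -97)), Rational(1, 2)), 643) = Mul(Pow(Add(Pow(6, Rational(1, 2)), Mul(Rational(1, 33), -97)), Rational(1, 2)), 643) = Mul(Pow(Add(Pow(6, Rational(1, 2)), Rational(-97, 33)), Rational(1, 2)), 643) = Mul(Pow(Add(Rational(-97, 33), Pow(6, Rational(1, 2))), Rational(1, 2)), 643) = Mul(643, Pow(Add(Rational(-97, 33), Pow(6, Rational(1, 2))), Rational(1, 2)))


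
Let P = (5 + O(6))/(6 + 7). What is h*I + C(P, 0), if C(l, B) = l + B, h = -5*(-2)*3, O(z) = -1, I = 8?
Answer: 3124/13 ≈ 240.31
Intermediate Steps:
P = 4/13 (P = (5 - 1)/(6 + 7) = 4/13 ≈ 0.30769)
h = 30 (h = 10*3 = 30)
C(l, B) = B + l
h*I + C(P, 0) = 30*8 + (0 + 4/13) = 240 + 4/13 = 3124/13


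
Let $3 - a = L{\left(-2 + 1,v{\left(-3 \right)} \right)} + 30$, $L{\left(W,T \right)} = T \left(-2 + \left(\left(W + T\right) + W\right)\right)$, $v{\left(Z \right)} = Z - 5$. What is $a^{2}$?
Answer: $15129$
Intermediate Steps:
$v{\left(Z \right)} = -5 + Z$
$L{\left(W,T \right)} = T \left(-2 + T + 2 W\right)$ ($L{\left(W,T \right)} = T \left(-2 + \left(\left(T + W\right) + W\right)\right) = T \left(-2 + \left(T + 2 W\right)\right) = T \left(-2 + T + 2 W\right)$)
$a = -123$ ($a = 3 - \left(\left(-5 - 3\right) \left(-2 - 8 + 2 \left(-2 + 1\right)\right) + 30\right) = 3 - \left(- 8 \left(-2 - 8 + 2 \left(-1\right)\right) + 30\right) = 3 - \left(- 8 \left(-2 - 8 - 2\right) + 30\right) = 3 - \left(\left(-8\right) \left(-12\right) + 30\right) = 3 - \left(96 + 30\right) = 3 - 126 = -123$)
$a^{2} = \left(-123\right)^{2} = 15129$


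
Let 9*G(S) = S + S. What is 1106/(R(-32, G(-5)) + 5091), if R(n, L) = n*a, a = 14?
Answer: 1106/4643 ≈ 0.23821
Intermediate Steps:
G(S) = 2*S/9 (G(S) = (S + S)/9 = (2*S)/9 = 2*S/9)
R(n, L) = 14*n (R(n, L) = n*14 = 14*n)
1106/(R(-32, G(-5)) + 5091) = 1106/(14*(-32) + 5091) = 1106/(-448 + 5091) = 1106/4643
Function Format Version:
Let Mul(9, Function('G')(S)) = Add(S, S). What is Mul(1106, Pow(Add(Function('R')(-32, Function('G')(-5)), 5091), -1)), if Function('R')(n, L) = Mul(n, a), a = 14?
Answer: Rational(1106, 4643) ≈ 0.23821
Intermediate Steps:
Function('G')(S) = Mul(Rational(2, 9), S) (Function('G')(S) = Mul(Rational(1, 9), Add(S, S)) = Mul(Rational(1, 9), Mul(2, S)) = Mul(Rational(2, 9), S))
Function('R')(n, L) = Mul(14, n) (Function('R')(n, L) = Mul(n, 14) = Mul(14, n))
Mul(1106, Pow(Add(Function('R')(-32, Function('G')(-5)), 5091), -1)) = Mul(1106, Pow(Add(Mul(14, -32), 5091), -1)) = Mul(1106, Pow(Add(-448, 5091), -1)) = Mul(1106, Pow(4643, -1)) = Mul(1106, Rational(1, 4643)) = Rational(1106, 4643)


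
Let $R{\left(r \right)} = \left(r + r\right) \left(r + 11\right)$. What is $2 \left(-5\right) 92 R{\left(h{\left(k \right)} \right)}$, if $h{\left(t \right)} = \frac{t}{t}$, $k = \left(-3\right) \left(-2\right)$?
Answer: $-22080$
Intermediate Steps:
$k = 6$
$h{\left(t \right)} = 1$
$R{\left(r \right)} = 2 r \left(11 + r\right)$
$2 \left(-5\right) 92 R{\left(h{\left(k \right)} \right)} = 2 \left(-5\right) 92 \cdot 2 \cdot 1 \left(11 + 1\right) = \left(-10\right) 92 \cdot 2 \cdot 1 \cdot 12 = \left(-920\right) 24 = -22080$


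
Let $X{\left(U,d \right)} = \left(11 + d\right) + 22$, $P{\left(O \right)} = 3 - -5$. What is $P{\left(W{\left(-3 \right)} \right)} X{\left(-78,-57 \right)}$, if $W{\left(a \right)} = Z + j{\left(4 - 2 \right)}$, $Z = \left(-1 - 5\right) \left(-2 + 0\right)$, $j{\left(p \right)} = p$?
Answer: $-192$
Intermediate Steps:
$Z = 12$ ($Z = \left(-6\right) \left(-2\right) = 12$)
$W{\left(a \right)} = 14$ ($W{\left(a \right)} = 12 + \left(4 - 2\right) = 12 + 2 = 14$)
$P{\left(O \right)} = 8$ ($P{\left(O \right)} = 3 + 5 = 8$)
$X{\left(U,d \right)} = 33 + d$
$P{\left(W{\left(-3 \right)} \right)} X{\left(-78,-57 \right)} = 8 \left(33 - 57\right) = 8 \left(-24\right) = -192$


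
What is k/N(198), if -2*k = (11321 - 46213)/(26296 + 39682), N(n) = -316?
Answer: -793/947684 ≈ -0.00083678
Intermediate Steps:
k = 793/2999 (k = -(11321 - 46213)/(2*(26296 + 39682)) = -(-17446)/65978 = -½*(-1586/2999) = 793/2999 ≈ 0.26442)
k/N(198) = (793/2999)/(-316) = (793/2999)*(-1/316) = -793/947684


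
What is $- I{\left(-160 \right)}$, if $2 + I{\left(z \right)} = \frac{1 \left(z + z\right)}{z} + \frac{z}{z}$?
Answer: $-1$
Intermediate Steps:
$I{\left(z \right)} = 1$ ($I{\left(z \right)} = -2 + \left(\frac{1 \left(z + z\right)}{z} + \frac{z}{z}\right) = -2 + \left(\frac{1 \cdot 2 z}{z} + 1\right) = -2 + \left(\frac{2 z}{z} + 1\right) = -2 + \left(2 + 1\right) = -2 + 3 = 1$)
$- I{\left(-160 \right)} = \left(-1\right) 1 = -1$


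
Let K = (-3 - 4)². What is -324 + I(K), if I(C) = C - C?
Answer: -324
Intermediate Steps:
K = 49 (K = (-7)² = 49)
I(C) = 0
-324 + I(K) = -324 + 0 = -324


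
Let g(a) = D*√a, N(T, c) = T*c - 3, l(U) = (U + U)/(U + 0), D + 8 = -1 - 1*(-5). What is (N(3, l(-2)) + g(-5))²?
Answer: (3 - 4*I*√5)² ≈ -71.0 - 53.666*I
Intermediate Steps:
D = -4 (D = -8 + (-1 - 1*(-5)) = -8 + (-1 + 5) = -8 + 4 = -4)
l(U) = 2 (l(U) = (2*U)/U = 2)
N(T, c) = -3 + T*c
g(a) = -4*√a
(N(3, l(-2)) + g(-5))² = ((-3 + 3*2) - 4*I*√5)² = ((-3 + 6) - 4*I*√5)² = (3 - 4*I*√5)²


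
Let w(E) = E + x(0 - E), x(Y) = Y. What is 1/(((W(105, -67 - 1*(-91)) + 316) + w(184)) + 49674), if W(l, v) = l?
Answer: 1/50095 ≈ 1.9962e-5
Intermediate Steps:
w(E) = 0 (w(E) = E + (0 - E) = E - E = 0)
1/(((W(105, -67 - 1*(-91)) + 316) + w(184)) + 49674) = 1/(((105 + 316) + 0) + 49674) = 1/((421 + 0) + 49674) = 1/(421 + 49674) = 1/50095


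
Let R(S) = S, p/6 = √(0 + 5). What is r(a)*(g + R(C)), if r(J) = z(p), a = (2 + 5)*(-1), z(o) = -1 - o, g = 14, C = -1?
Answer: -13 - 78*√5 ≈ -187.41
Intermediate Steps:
p = 6*√5 (p = 6*√(0 + 5) = 6*√5 ≈ 13.416)
a = -7 (a = 7*(-1) = -7)
r(J) = -1 - 6*√5
r(a)*(g + R(C)) = (-1 - 6*√5)*(14 - 1) = (-1 - 6*√5)*13 = -13 - 78*√5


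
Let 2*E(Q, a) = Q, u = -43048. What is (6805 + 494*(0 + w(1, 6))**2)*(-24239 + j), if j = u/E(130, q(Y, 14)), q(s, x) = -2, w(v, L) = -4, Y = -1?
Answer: -23807737347/65 ≈ -3.6627e+8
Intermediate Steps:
E(Q, a) = Q/2
j = -43048/65 (j = -43048/((1/2)*130) = -43048/65 ≈ -662.28)
(6805 + 494*(0 + w(1, 6))**2)*(-24239 + j) = (6805 + 494*(0 - 4)**2)*(-24239 - 43048/65) = (6805 + 494*(-4)**2)*(-1618583/65) = (6805 + 494*16)*(-1618583/65) = (6805 + 7904)*(-1618583/65) = 14709*(-1618583/65) = -23807737347/65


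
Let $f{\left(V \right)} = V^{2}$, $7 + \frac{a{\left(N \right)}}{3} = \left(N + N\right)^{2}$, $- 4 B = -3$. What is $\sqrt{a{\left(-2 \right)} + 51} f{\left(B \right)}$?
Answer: $\frac{9 \sqrt{78}}{16} \approx 4.9679$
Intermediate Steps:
$B = \frac{3}{4}$ ($B = \left(- \frac{1}{4}\right) \left(-3\right) = \frac{3}{4} \approx 0.75$)
$a{\left(N \right)} = -21 + 12 N^{2}$ ($a{\left(N \right)} = -21 + 3 \left(N + N\right)^{2} = -21 + 3 \left(2 N\right)^{2} = -21 + 3 \cdot 4 N^{2} = -21 + 12 N^{2}$)
$\sqrt{a{\left(-2 \right)} + 51} f{\left(B \right)} = \sqrt{\left(-21 + 12 \left(-2\right)^{2}\right) + 51} \left(\frac{3}{4}\right)^{2} = \sqrt{\left(-21 + 12 \cdot 4\right) + 51} \cdot \frac{9}{16} = \sqrt{\left(-21 + 48\right) + 51} \cdot \frac{9}{16} = \sqrt{27 + 51} \cdot \frac{9}{16} = \sqrt{78} \cdot \frac{9}{16} = \frac{9 \sqrt{78}}{16}$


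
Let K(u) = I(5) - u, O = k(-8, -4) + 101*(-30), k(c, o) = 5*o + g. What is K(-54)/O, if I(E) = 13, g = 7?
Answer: -67/3043 ≈ -0.022018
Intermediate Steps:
k(c, o) = 7 + 5*o (k(c, o) = 5*o + 7 = 7 + 5*o)
O = -3043 (O = (7 + 5*(-4)) + 101*(-30) = (7 - 20) - 3030 = -13 - 3030 = -3043)
K(u) = 13 - u
K(-54)/O = (13 - 1*(-54))/(-3043) = (13 + 54)*(-1/3043) = 67*(-1/3043) = -67/3043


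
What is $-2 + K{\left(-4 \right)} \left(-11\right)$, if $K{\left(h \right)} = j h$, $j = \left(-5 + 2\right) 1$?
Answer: $-134$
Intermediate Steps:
$j = -3$ ($j = \left(-3\right) 1 = -3$)
$K{\left(h \right)} = - 3 h$
$-2 + K{\left(-4 \right)} \left(-11\right) = -2 + \left(-3\right) \left(-4\right) \left(-11\right) = -2 + 12 \left(-11\right) = -2 - 132 = -134$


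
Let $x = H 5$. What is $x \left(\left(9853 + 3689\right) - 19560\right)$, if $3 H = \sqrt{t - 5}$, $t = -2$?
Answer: $- 10030 i \sqrt{7} \approx - 26537.0 i$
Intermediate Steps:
$H = \frac{i \sqrt{7}}{3}$ ($H = \frac{\sqrt{-2 - 5}}{3} = \frac{\sqrt{-7}}{3} = \frac{i \sqrt{7}}{3} \approx 0.88192 i$)
$x = \frac{5 i \sqrt{7}}{3}$ ($x = \frac{i \sqrt{7}}{3} \cdot 5 = \frac{5 i \sqrt{7}}{3} \approx 4.4096 i$)
$x \left(\left(9853 + 3689\right) - 19560\right) = \frac{5 i \sqrt{7}}{3} \left(\left(9853 + 3689\right) - 19560\right) = \frac{5 i \sqrt{7}}{3} \left(13542 - 19560\right) = \frac{5 i \sqrt{7}}{3} \left(-6018\right) = - 10030 i \sqrt{7}$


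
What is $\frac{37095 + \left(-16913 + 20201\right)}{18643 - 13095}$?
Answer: $\frac{40383}{5548} \approx 7.2788$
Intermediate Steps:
$\frac{37095 + \left(-16913 + 20201\right)}{18643 - 13095} = \frac{37095 + 3288}{5548} = 40383 \cdot \frac{1}{5548} = \frac{40383}{5548}$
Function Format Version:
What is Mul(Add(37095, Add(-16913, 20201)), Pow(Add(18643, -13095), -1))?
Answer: Rational(40383, 5548) ≈ 7.2788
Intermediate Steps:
Mul(Add(37095, Add(-16913, 20201)), Pow(Add(18643, -13095), -1)) = Mul(Add(37095, 3288), Pow(5548, -1)) = Mul(40383, Rational(1, 5548)) = Rational(40383, 5548)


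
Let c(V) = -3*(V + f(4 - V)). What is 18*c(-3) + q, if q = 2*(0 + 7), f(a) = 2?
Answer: 68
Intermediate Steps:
q = 14 (q = 2*7 = 14)
c(V) = -6 - 3*V (c(V) = -3*(V + 2) = -3*(2 + V) = -6 - 3*V)
18*c(-3) + q = 18*(-6 - 3*(-3)) + 14 = 18*(-6 + 9) + 14 = 18*3 + 14 = 54 + 14 = 68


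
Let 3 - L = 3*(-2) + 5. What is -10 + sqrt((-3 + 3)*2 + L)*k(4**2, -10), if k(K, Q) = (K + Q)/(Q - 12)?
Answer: -116/11 ≈ -10.545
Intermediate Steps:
k(K, Q) = (K + Q)/(-12 + Q)
L = 4 (L = 3 - (3*(-2) + 5) = 3 - (-6 + 5) = 3 - 1*(-1) = 3 + 1 = 4)
-10 + sqrt((-3 + 3)*2 + L)*k(4**2, -10) = -10 + sqrt((-3 + 3)*2 + 4)*((4**2 - 10)/(-12 - 10)) = -10 + sqrt(0*2 + 4)*((16 - 10)/(-22)) = -10 + sqrt(0 + 4)*(-1/22*6) = -10 + sqrt(4)*(-3/11) = -10 + 2*(-3/11) = -10 - 6/11 = -116/11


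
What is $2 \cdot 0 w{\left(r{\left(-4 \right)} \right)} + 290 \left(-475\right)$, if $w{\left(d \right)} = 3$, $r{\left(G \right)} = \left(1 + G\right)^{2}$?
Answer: $-137750$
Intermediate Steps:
$2 \cdot 0 w{\left(r{\left(-4 \right)} \right)} + 290 \left(-475\right) = 2 \cdot 0 \cdot 3 + 290 \left(-475\right) = 0 \cdot 3 - 137750 = 0 - 137750 = -137750$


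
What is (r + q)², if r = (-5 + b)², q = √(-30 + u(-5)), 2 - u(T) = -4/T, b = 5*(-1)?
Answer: 49856/5 + 480*I*√5 ≈ 9971.2 + 1073.3*I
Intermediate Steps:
b = -5
u(T) = 2 + 4/T (u(T) = 2 - (-4)/T = 2 + 4/T)
q = 12*I*√5/5 (q = √(-30 + (2 + 4/(-5))) = √(-30 + (2 + 4*(-⅕))) = √(-30 + (2 - ⅘)) = √(-30 + 6/5) = √(-144/5) = 12*I*√5/5 ≈ 5.3666*I)
r = 100 (r = (-5 - 5)² = (-10)² = 100)
(r + q)² = (100 + 12*I*√5/5)²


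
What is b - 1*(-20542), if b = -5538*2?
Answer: 9466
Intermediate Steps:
b = -11076
b - 1*(-20542) = -11076 - 1*(-20542) = -11076 + 20542 = 9466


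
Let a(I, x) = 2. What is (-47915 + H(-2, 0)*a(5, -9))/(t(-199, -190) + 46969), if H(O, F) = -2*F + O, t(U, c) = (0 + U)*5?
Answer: -47919/45974 ≈ -1.0423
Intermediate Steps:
t(U, c) = 5*U (t(U, c) = U*5 = 5*U)
H(O, F) = O - 2*F
(-47915 + H(-2, 0)*a(5, -9))/(t(-199, -190) + 46969) = (-47915 + (-2 - 2*0)*2)/(5*(-199) + 46969) = (-47915 + (-2 + 0)*2)/(-995 + 46969) = (-47915 - 2*2)/45974 = (-47915 - 4)*(1/45974) = -47919*1/45974 = -47919/45974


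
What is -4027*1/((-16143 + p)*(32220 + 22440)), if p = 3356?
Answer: 4027/698937420 ≈ 5.7616e-6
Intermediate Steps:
-4027*1/((-16143 + p)*(32220 + 22440)) = -4027*1/((-16143 + 3356)*(32220 + 22440)) = -4027/(54660*(-12787)) = -4027/(-698937420) = -4027*(-1/698937420) = 4027/698937420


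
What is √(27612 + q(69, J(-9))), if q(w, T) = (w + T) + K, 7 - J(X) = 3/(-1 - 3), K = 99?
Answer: √111151/2 ≈ 166.70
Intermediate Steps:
J(X) = 31/4 (J(X) = 7 - 3/(-1 - 3) = 7 - 3/(-4) = 7 - (-1)*3/4 = 7 - 1*(-¾) = 7 + ¾ = 31/4)
q(w, T) = 99 + T + w (q(w, T) = (w + T) + 99 = (T + w) + 99 = 99 + T + w)
√(27612 + q(69, J(-9))) = √(27612 + (99 + 31/4 + 69)) = √(27612 + 703/4) = √(111151/4) = √111151/2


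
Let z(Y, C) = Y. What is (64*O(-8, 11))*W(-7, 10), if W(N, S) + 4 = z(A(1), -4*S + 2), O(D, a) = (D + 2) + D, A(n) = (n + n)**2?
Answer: 0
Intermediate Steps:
A(n) = 4*n**2 (A(n) = (2*n)**2 = 4*n**2)
O(D, a) = 2 + 2*D (O(D, a) = (2 + D) + D = 2 + 2*D)
W(N, S) = 0 (W(N, S) = -4 + 4*1**2 = -4 + 4*1 = -4 + 4 = 0)
(64*O(-8, 11))*W(-7, 10) = (64*(2 + 2*(-8)))*0 = (64*(2 - 16))*0 = (64*(-14))*0 = -896*0 = 0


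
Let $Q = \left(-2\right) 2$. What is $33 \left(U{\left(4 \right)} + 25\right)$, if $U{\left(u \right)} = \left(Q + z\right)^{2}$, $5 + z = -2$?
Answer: $4818$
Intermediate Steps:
$z = -7$ ($z = -5 - 2 = -7$)
$Q = -4$
$U{\left(u \right)} = 121$ ($U{\left(u \right)} = \left(-4 - 7\right)^{2} = \left(-11\right)^{2} = 121$)
$33 \left(U{\left(4 \right)} + 25\right) = 33 \left(121 + 25\right) = 33 \cdot 146 = 4818$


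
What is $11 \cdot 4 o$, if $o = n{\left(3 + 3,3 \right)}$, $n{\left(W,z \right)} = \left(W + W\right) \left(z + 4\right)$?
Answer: $3696$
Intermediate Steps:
$n{\left(W,z \right)} = 2 W \left(4 + z\right)$
$o = 84$ ($o = 2 \left(3 + 3\right) \left(4 + 3\right) = 2 \cdot 6 \cdot 7 = 84$)
$11 \cdot 4 o = 11 \cdot 4 \cdot 84 = 44 \cdot 84 = 3696$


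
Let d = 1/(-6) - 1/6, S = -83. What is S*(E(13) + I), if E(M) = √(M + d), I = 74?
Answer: -6142 - 83*√114/3 ≈ -6437.4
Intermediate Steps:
d = -⅓ (d = 1*(-⅙) - 1*⅙ = -⅙ - ⅙ = -⅓ ≈ -0.33333)
E(M) = √(-⅓ + M) (E(M) = √(M - ⅓) = √(-⅓ + M))
S*(E(13) + I) = -83*(√(-3 + 9*13)/3 + 74) = -83*(√(-3 + 117)/3 + 74) = -83*(√114/3 + 74) = -83*(74 + √114/3) = -6142 - 83*√114/3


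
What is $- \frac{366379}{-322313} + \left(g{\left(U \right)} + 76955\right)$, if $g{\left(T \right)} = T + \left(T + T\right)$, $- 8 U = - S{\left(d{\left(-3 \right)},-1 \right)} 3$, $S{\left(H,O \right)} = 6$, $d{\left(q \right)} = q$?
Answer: $\frac{99224555627}{1289252} \approx 76963.0$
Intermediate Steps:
$U = \frac{9}{4}$ ($U = - \frac{\left(-1\right) 6 \cdot 3}{8} = - \frac{\left(-6\right) 3}{8} = \left(- \frac{1}{8}\right) \left(-18\right) = \frac{9}{4} \approx 2.25$)
$g{\left(T \right)} = 3 T$ ($g{\left(T \right)} = T + 2 T = 3 T$)
$- \frac{366379}{-322313} + \left(g{\left(U \right)} + 76955\right) = - \frac{366379}{-322313} + \left(3 \cdot \frac{9}{4} + 76955\right) = \left(-366379\right) \left(- \frac{1}{322313}\right) + \left(\frac{27}{4} + 76955\right) = \frac{366379}{322313} + \frac{307847}{4} = \frac{99224555627}{1289252}$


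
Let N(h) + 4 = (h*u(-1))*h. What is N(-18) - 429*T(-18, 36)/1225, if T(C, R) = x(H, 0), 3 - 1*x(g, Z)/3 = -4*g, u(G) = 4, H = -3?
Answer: 1594283/1225 ≈ 1301.5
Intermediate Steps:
x(g, Z) = 9 + 12*g (x(g, Z) = 9 - (-12)*g = 9 + 12*g)
N(h) = -4 + 4*h² (N(h) = -4 + (h*4)*h = -4 + (4*h)*h = -4 + 4*h²)
T(C, R) = -27 (T(C, R) = 9 + 12*(-3) = 9 - 36 = -27)
N(-18) - 429*T(-18, 36)/1225 = (-4 + 4*(-18)²) - (-11583)/1225 = (-4 + 4*324) - (-11583)/1225 = (-4 + 1296) - 429*(-27/1225) = 1292 + 11583/1225 = 1594283/1225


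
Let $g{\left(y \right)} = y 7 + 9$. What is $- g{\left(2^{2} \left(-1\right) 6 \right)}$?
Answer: $159$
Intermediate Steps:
$g{\left(y \right)} = 9 + 7 y$ ($g{\left(y \right)} = 7 y + 9 = 9 + 7 y$)
$- g{\left(2^{2} \left(-1\right) 6 \right)} = - (9 + 7 \cdot 2^{2} \left(-1\right) 6) = - (9 + 7 \cdot 4 \left(-1\right) 6) = - (9 + 7 \left(\left(-4\right) 6\right)) = - (9 + 7 \left(-24\right)) = - (9 - 168) = \left(-1\right) \left(-159\right) = 159$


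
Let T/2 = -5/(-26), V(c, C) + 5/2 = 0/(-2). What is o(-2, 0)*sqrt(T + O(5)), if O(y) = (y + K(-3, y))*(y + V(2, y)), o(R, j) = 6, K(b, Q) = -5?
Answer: 6*sqrt(65)/13 ≈ 3.7210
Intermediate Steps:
V(c, C) = -5/2 (V(c, C) = -5/2 + 0/(-2) = -5/2 + 0*(-1/2) = -5/2 + 0 = -5/2)
O(y) = (-5 + y)*(-5/2 + y) (O(y) = (y - 5)*(y - 5/2) = (-5 + y)*(-5/2 + y))
T = 5/13 (T = 2*(-5/(-26)) = 2*(-5*(-1/26)) = 2*(5/26) = 5/13 ≈ 0.38462)
o(-2, 0)*sqrt(T + O(5)) = 6*sqrt(5/13 + (25/2 + 5**2 - 15/2*5)) = 6*sqrt(5/13 + (25/2 + 25 - 75/2)) = 6*sqrt(5/13 + 0) = 6*sqrt(5/13) = 6*(sqrt(65)/13) = 6*sqrt(65)/13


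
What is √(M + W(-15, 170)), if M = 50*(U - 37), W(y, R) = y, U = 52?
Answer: 7*√15 ≈ 27.111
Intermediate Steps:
M = 750 (M = 50*(52 - 37) = 50*15 = 750)
√(M + W(-15, 170)) = √(750 - 15) = √735 = 7*√15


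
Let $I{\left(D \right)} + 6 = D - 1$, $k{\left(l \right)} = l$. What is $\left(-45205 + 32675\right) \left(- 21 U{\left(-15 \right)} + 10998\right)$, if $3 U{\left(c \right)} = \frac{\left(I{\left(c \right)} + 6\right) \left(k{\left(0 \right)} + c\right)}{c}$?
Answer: $-139208300$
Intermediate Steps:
$I{\left(D \right)} = -7 + D$ ($I{\left(D \right)} = -6 + \left(D - 1\right) = -6 + \left(-1 + D\right) = -7 + D$)
$U{\left(c \right)} = - \frac{1}{3} + \frac{c}{3}$ ($U{\left(c \right)} = \frac{\left(\left(-7 + c\right) + 6\right) \left(0 + c\right) \frac{1}{c}}{3} = \frac{\left(-1 + c\right) c \frac{1}{c}}{3} = \frac{c \left(-1 + c\right) \frac{1}{c}}{3} = \frac{-1 + c}{3} = - \frac{1}{3} + \frac{c}{3}$)
$\left(-45205 + 32675\right) \left(- 21 U{\left(-15 \right)} + 10998\right) = \left(-45205 + 32675\right) \left(- 21 \left(- \frac{1}{3} + \frac{1}{3} \left(-15\right)\right) + 10998\right) = - 12530 \left(- 21 \left(- \frac{1}{3} - 5\right) + 10998\right) = - 12530 \left(\left(-21\right) \left(- \frac{16}{3}\right) + 10998\right) = - 12530 \left(112 + 10998\right) = \left(-12530\right) 11110 = -139208300$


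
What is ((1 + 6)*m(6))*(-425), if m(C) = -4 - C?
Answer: 29750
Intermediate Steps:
((1 + 6)*m(6))*(-425) = ((1 + 6)*(-4 - 1*6))*(-425) = (7*(-4 - 6))*(-425) = (7*(-10))*(-425) = -70*(-425) = 29750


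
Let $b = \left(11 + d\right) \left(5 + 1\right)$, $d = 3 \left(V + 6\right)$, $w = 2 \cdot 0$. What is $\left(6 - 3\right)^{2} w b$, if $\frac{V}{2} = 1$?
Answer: $0$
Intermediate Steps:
$V = 2$ ($V = 2 \cdot 1 = 2$)
$w = 0$
$d = 24$ ($d = 3 \left(2 + 6\right) = 3 \cdot 8 = 24$)
$b = 210$ ($b = \left(11 + 24\right) \left(5 + 1\right) = 35 \cdot 6 = 210$)
$\left(6 - 3\right)^{2} w b = \left(6 - 3\right)^{2} \cdot 0 \cdot 210 = 3^{2} \cdot 0 \cdot 210 = 9 \cdot 0 \cdot 210 = 0 \cdot 210 = 0$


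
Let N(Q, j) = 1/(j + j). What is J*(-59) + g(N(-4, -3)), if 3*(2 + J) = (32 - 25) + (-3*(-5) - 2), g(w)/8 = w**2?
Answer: -2476/9 ≈ -275.11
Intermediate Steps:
N(Q, j) = 1/(2*j)
g(w) = 8*w**2
J = 14/3 (J = -2 + ((32 - 25) + (-3*(-5) - 2))/3 = -2 + (7 + (15 - 2))/3 = -2 + (7 + 13)/3 = -2 + (1/3)*20 = -2 + 20/3 = 14/3 ≈ 4.6667)
J*(-59) + g(N(-4, -3)) = (14/3)*(-59) + 8*((1/2)/(-3))**2 = -826/3 + 8*((1/2)*(-1/3))**2 = -826/3 + 8*(-1/6)**2 = -826/3 + 8*(1/36) = -826/3 + 2/9 = -2476/9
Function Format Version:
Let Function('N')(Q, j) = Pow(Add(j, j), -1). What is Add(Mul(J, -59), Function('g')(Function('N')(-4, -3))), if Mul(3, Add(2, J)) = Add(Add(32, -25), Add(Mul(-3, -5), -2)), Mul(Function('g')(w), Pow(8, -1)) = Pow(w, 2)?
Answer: Rational(-2476, 9) ≈ -275.11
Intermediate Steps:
Function('N')(Q, j) = Mul(Rational(1, 2), Pow(j, -1)) (Function('N')(Q, j) = Pow(Mul(2, j), -1) = Mul(Rational(1, 2), Pow(j, -1)))
Function('g')(w) = Mul(8, Pow(w, 2))
J = Rational(14, 3) (J = Add(-2, Mul(Rational(1, 3), Add(Add(32, -25), Add(Mul(-3, -5), -2)))) = Add(-2, Mul(Rational(1, 3), Add(7, Add(15, -2)))) = Add(-2, Mul(Rational(1, 3), Add(7, 13))) = Add(-2, Mul(Rational(1, 3), 20)) = Add(-2, Rational(20, 3)) = Rational(14, 3) ≈ 4.6667)
Add(Mul(J, -59), Function('g')(Function('N')(-4, -3))) = Add(Mul(Rational(14, 3), -59), Mul(8, Pow(Mul(Rational(1, 2), Pow(-3, -1)), 2))) = Add(Rational(-826, 3), Mul(8, Pow(Mul(Rational(1, 2), Rational(-1, 3)), 2))) = Add(Rational(-826, 3), Mul(8, Pow(Rational(-1, 6), 2))) = Add(Rational(-826, 3), Mul(8, Rational(1, 36))) = Add(Rational(-826, 3), Rational(2, 9)) = Rational(-2476, 9)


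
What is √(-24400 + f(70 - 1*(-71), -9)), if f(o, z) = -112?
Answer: 8*I*√383 ≈ 156.56*I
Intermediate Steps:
√(-24400 + f(70 - 1*(-71), -9)) = √(-24400 - 112) = √(-24512) = 8*I*√383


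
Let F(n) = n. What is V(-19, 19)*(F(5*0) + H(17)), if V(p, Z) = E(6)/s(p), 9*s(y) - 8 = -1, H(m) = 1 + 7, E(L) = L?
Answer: 432/7 ≈ 61.714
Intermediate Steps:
H(m) = 8
s(y) = 7/9 (s(y) = 8/9 + (⅑)*(-1) = 8/9 - ⅑ = 7/9)
V(p, Z) = 54/7 (V(p, Z) = 6/(7/9) = 6*(9/7) = 54/7)
V(-19, 19)*(F(5*0) + H(17)) = 54*(5*0 + 8)/7 = 54*(0 + 8)/7 = (54/7)*8 = 432/7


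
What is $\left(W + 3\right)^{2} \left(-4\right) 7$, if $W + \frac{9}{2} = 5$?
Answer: $-343$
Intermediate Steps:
$W = \frac{1}{2}$ ($W = - \frac{9}{2} + 5 = \frac{1}{2} \approx 0.5$)
$\left(W + 3\right)^{2} \left(-4\right) 7 = \left(\frac{1}{2} + 3\right)^{2} \left(-4\right) 7 = \left(\frac{7}{2}\right)^{2} \left(-4\right) 7 = \frac{49}{4} \left(-4\right) 7 = \left(-49\right) 7 = -343$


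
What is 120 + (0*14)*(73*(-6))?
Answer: 120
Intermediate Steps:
120 + (0*14)*(73*(-6)) = 120 + 0*(-438) = 120 + 0 = 120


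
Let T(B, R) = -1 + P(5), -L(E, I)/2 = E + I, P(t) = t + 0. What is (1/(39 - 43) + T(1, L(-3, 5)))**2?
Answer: 225/16 ≈ 14.063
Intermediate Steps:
P(t) = t
L(E, I) = -2*E - 2*I (L(E, I) = -2*(E + I) = -2*E - 2*I)
T(B, R) = 4 (T(B, R) = -1 + 5 = 4)
(1/(39 - 43) + T(1, L(-3, 5)))**2 = (1/(39 - 43) + 4)**2 = (1/(-4) + 4)**2 = (-1/4 + 4)**2 = (15/4)**2 = 225/16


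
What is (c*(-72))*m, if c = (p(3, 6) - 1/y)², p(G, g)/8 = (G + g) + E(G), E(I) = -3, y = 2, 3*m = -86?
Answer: 4656900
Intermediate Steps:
m = -86/3 (m = (⅓)*(-86) = -86/3 ≈ -28.667)
p(G, g) = -24 + 8*G + 8*g (p(G, g) = 8*((G + g) - 3) = 8*(-3 + G + g) = -24 + 8*G + 8*g)
c = 9025/4 (c = ((-24 + 8*3 + 8*6) - 1/2)² = ((-24 + 24 + 48) - 1*½)² = (48 - ½)² = (95/2)² = 9025/4 ≈ 2256.3)
(c*(-72))*m = ((9025/4)*(-72))*(-86/3) = -162450*(-86/3) = 4656900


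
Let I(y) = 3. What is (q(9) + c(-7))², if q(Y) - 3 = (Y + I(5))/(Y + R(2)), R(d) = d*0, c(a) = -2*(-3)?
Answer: 961/9 ≈ 106.78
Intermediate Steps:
c(a) = 6
R(d) = 0
q(Y) = 3 + (3 + Y)/Y (q(Y) = 3 + (Y + 3)/(Y + 0) = 3 + (3 + Y)/Y)
(q(9) + c(-7))² = ((4 + 3/9) + 6)² = ((4 + 3*(⅑)) + 6)² = ((4 + ⅓) + 6)² = (13/3 + 6)² = (31/3)² = 961/9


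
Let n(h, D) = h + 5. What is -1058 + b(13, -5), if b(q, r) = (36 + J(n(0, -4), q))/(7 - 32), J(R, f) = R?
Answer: -26491/25 ≈ -1059.6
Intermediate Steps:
n(h, D) = 5 + h
b(q, r) = -41/25 (b(q, r) = (36 + (5 + 0))/(7 - 32) = (36 + 5)/(-25) = 41*(-1/25) = -41/25)
-1058 + b(13, -5) = -1058 - 41/25 = -26491/25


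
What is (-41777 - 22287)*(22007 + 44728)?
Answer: -4275311040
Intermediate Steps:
(-41777 - 22287)*(22007 + 44728) = -64064*66735 = -4275311040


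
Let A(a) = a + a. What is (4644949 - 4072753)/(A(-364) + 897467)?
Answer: 190732/298913 ≈ 0.63809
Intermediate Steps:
A(a) = 2*a
(4644949 - 4072753)/(A(-364) + 897467) = (4644949 - 4072753)/(2*(-364) + 897467) = 572196/(-728 + 897467) = 572196/896739 = 572196*(1/896739) = 190732/298913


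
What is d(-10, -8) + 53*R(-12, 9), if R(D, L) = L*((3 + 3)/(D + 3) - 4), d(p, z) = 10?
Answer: -2216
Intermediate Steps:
R(D, L) = L*(-4 + 6/(3 + D)) (R(D, L) = L*(6/(3 + D) - 4) = L*(-4 + 6/(3 + D)))
d(-10, -8) + 53*R(-12, 9) = 10 + 53*(-2*9*(3 + 2*(-12))/(3 - 12)) = 10 + 53*(-2*9*(3 - 24)/(-9)) = 10 + 53*(-2*9*(-1/9)*(-21)) = 10 + 53*(-42) = 10 - 2226 = -2216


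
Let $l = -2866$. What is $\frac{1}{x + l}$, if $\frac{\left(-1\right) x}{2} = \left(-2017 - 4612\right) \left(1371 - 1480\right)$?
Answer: $- \frac{1}{1447988} \approx -6.9061 \cdot 10^{-7}$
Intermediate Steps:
$x = -1445122$ ($x = - 2 \left(-2017 - 4612\right) \left(1371 - 1480\right) = - 2 \left(\left(-6629\right) \left(-109\right)\right) = \left(-2\right) 722561 = -1445122$)
$\frac{1}{x + l} = \frac{1}{-1445122 - 2866} = \frac{1}{-1447988} = - \frac{1}{1447988}$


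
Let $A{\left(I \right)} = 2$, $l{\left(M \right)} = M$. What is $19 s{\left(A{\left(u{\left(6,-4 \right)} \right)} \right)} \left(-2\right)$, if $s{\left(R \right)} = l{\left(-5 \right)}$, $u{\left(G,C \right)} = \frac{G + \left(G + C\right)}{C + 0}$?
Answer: $190$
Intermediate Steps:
$u{\left(G,C \right)} = \frac{C + 2 G}{C}$ ($u{\left(G,C \right)} = \frac{G + \left(C + G\right)}{C} = \frac{C + 2 G}{C}$)
$s{\left(R \right)} = -5$
$19 s{\left(A{\left(u{\left(6,-4 \right)} \right)} \right)} \left(-2\right) = 19 \left(\left(-5\right) \left(-2\right)\right) = 19 \cdot 10 = 190$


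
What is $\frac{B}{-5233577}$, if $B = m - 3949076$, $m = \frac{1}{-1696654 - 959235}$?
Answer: $\frac{10488307508565}{13899799584953} \approx 0.75457$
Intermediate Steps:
$m = - \frac{1}{2655889}$ ($m = \frac{1}{-2655889} = - \frac{1}{2655889} \approx -3.7652 \cdot 10^{-7}$)
$B = - \frac{10488307508565}{2655889}$ ($B = - \frac{1}{2655889} - 3949076 = - \frac{10488307508565}{2655889} \approx -3.9491 \cdot 10^{6}$)
$\frac{B}{-5233577} = - \frac{10488307508565}{2655889 \left(-5233577\right)} = \left(- \frac{10488307508565}{2655889}\right) \left(- \frac{1}{5233577}\right) = \frac{10488307508565}{13899799584953}$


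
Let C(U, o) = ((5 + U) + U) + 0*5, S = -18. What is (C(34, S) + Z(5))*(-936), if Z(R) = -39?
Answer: -31824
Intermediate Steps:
C(U, o) = 5 + 2*U (C(U, o) = (5 + 2*U) + 0 = 5 + 2*U)
(C(34, S) + Z(5))*(-936) = ((5 + 2*34) - 39)*(-936) = ((5 + 68) - 39)*(-936) = (73 - 39)*(-936) = 34*(-936) = -31824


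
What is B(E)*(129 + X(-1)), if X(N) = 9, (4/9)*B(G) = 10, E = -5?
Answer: 3105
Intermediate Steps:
B(G) = 45/2 (B(G) = (9/4)*10 = 45/2)
B(E)*(129 + X(-1)) = 45*(129 + 9)/2 = (45/2)*138 = 3105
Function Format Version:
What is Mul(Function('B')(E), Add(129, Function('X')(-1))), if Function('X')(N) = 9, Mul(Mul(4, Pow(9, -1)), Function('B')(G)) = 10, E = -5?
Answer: 3105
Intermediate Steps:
Function('B')(G) = Rational(45, 2) (Function('B')(G) = Mul(Rational(9, 4), 10) = Rational(45, 2))
Mul(Function('B')(E), Add(129, Function('X')(-1))) = Mul(Rational(45, 2), Add(129, 9)) = Mul(Rational(45, 2), 138) = 3105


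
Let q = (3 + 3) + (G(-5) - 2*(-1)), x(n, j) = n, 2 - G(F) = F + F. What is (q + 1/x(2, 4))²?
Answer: 1681/4 ≈ 420.25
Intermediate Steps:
G(F) = 2 - 2*F (G(F) = 2 - (F + F) = 2 - 2*F)
q = 20 (q = (3 + 3) + ((2 - 2*(-5)) - 2*(-1)) = 6 + ((2 + 10) + 2) = 6 + (12 + 2) = 6 + 14 = 20)
(q + 1/x(2, 4))² = (20 + 1/2)² = (20 + ½)² = (41/2)² = 1681/4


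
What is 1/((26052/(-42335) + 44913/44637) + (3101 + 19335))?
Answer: 629902465/14132737874317 ≈ 4.4570e-5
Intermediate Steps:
1/((26052/(-42335) + 44913/44637) + (3101 + 19335)) = 1/((26052*(-1/42335) + 44913*(1/44637)) + 22436) = 1/((-26052/42335 + 14971/14879) + 22436) = 1/(246169577/629902465 + 22436) = 1/(14132737874317/629902465) = 629902465/14132737874317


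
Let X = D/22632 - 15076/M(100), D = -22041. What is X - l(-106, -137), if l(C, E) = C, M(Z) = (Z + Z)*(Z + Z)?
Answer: 986842083/9430000 ≈ 104.65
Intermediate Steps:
M(Z) = 4*Z**2 (M(Z) = (2*Z)*(2*Z) = 4*Z**2)
X = -12737917/9430000 (X = -22041/22632 - 15076/(4*100**2) = -22041*1/22632 - 15076/(4*10000) = -7347/7544 - 15076/40000 = -7347/7544 - 15076*1/40000 = -7347/7544 - 3769/10000 = -12737917/9430000 ≈ -1.3508)
X - l(-106, -137) = -12737917/9430000 - 1*(-106) = -12737917/9430000 + 106 = 986842083/9430000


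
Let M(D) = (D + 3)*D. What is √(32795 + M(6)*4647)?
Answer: √283733 ≈ 532.67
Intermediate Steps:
M(D) = D*(3 + D) (M(D) = (3 + D)*D = D*(3 + D))
√(32795 + M(6)*4647) = √(32795 + (6*(3 + 6))*4647) = √(32795 + (6*9)*4647) = √(32795 + 54*4647) = √(32795 + 250938) = √283733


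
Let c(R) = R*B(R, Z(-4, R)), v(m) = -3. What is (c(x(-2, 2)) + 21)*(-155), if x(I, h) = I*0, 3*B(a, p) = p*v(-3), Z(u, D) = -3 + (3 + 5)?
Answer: -3255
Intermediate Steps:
Z(u, D) = 5 (Z(u, D) = -3 + 8 = 5)
B(a, p) = -p (B(a, p) = (p*(-3))/3 = (-3*p)/3 = -p)
x(I, h) = 0
c(R) = -5*R (c(R) = R*(-1*5) = R*(-5) = -5*R)
(c(x(-2, 2)) + 21)*(-155) = (-5*0 + 21)*(-155) = (0 + 21)*(-155) = 21*(-155) = -3255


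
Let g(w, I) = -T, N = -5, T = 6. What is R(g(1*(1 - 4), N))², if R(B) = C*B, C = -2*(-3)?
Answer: 1296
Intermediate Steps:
g(w, I) = -6 (g(w, I) = -1*6 = -6)
C = 6
R(B) = 6*B
R(g(1*(1 - 4), N))² = (6*(-6))² = (-36)² = 1296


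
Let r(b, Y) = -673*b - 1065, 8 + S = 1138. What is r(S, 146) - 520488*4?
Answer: -2843507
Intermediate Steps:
S = 1130 (S = -8 + 1138 = 1130)
r(b, Y) = -1065 - 673*b
r(S, 146) - 520488*4 = (-1065 - 673*1130) - 520488*4 = (-1065 - 760490) - 1*2081952 = -761555 - 2081952 = -2843507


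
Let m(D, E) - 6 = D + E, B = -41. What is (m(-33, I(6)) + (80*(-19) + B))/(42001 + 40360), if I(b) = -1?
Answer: -1589/82361 ≈ -0.019293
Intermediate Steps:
m(D, E) = 6 + D + E (m(D, E) = 6 + (D + E) = 6 + D + E)
(m(-33, I(6)) + (80*(-19) + B))/(42001 + 40360) = ((6 - 33 - 1) + (80*(-19) - 41))/(42001 + 40360) = (-28 + (-1520 - 41))/82361 = (-28 - 1561)*(1/82361) = -1589*1/82361 = -1589/82361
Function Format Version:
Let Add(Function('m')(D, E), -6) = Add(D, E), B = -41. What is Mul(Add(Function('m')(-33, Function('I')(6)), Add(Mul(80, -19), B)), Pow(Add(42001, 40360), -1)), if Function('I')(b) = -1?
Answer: Rational(-1589, 82361) ≈ -0.019293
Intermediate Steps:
Function('m')(D, E) = Add(6, D, E) (Function('m')(D, E) = Add(6, Add(D, E)) = Add(6, D, E))
Mul(Add(Function('m')(-33, Function('I')(6)), Add(Mul(80, -19), B)), Pow(Add(42001, 40360), -1)) = Mul(Add(Add(6, -33, -1), Add(Mul(80, -19), -41)), Pow(Add(42001, 40360), -1)) = Mul(Add(-28, Add(-1520, -41)), Pow(82361, -1)) = Mul(Add(-28, -1561), Rational(1, 82361)) = Mul(-1589, Rational(1, 82361)) = Rational(-1589, 82361)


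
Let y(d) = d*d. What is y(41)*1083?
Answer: 1820523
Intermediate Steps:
y(d) = d²
y(41)*1083 = 41²*1083 = 1681*1083 = 1820523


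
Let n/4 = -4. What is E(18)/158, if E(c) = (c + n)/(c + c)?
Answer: 1/2844 ≈ 0.00035162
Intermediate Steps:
n = -16 (n = 4*(-4) = -16)
E(c) = (-16 + c)/(2*c) (E(c) = (c - 16)/(c + c) = (-16 + c)/((2*c)) = (-16 + c)*(1/(2*c)) = (-16 + c)/(2*c))
E(18)/158 = ((½)*(-16 + 18)/18)/158 = ((½)*(1/18)*2)*(1/158) = (1/18)*(1/158) = 1/2844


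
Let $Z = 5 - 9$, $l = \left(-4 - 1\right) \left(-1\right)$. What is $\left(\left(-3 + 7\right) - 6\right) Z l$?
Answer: $40$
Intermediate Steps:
$l = 5$ ($l = \left(-5\right) \left(-1\right) = 5$)
$Z = -4$ ($Z = 5 - 9 = -4$)
$\left(\left(-3 + 7\right) - 6\right) Z l = \left(\left(-3 + 7\right) - 6\right) \left(-4\right) 5 = \left(4 - 6\right) \left(-4\right) 5 = \left(-2\right) \left(-4\right) 5 = 8 \cdot 5 = 40$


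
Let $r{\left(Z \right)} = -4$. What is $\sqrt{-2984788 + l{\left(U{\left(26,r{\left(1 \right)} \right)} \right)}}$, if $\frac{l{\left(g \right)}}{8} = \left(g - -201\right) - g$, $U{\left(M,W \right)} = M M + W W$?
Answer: $2 i \sqrt{745795} \approx 1727.2 i$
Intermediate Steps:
$U{\left(M,W \right)} = M^{2} + W^{2}$
$l{\left(g \right)} = 1608$ ($l{\left(g \right)} = 8 \left(\left(g - -201\right) - g\right) = 8 \left(\left(g + 201\right) - g\right) = 8 \left(\left(201 + g\right) - g\right) = 8 \cdot 201 = 1608$)
$\sqrt{-2984788 + l{\left(U{\left(26,r{\left(1 \right)} \right)} \right)}} = \sqrt{-2984788 + 1608} = \sqrt{-2983180} = 2 i \sqrt{745795}$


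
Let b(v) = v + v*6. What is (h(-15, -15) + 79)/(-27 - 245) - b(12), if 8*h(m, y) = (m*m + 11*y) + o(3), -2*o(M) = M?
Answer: -366949/4352 ≈ -84.317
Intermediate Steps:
b(v) = 7*v (b(v) = v + 6*v = 7*v)
o(M) = -M/2
h(m, y) = -3/16 + m²/8 + 11*y/8 (h(m, y) = ((m*m + 11*y) - ½*3)/8 = ((m² + 11*y) - 3/2)/8 = (-3/2 + m² + 11*y)/8 = -3/16 + m²/8 + 11*y/8)
(h(-15, -15) + 79)/(-27 - 245) - b(12) = ((-3/16 + (⅛)*(-15)² + (11/8)*(-15)) + 79)/(-27 - 245) - 7*12 = ((-3/16 + (⅛)*225 - 165/8) + 79)/(-272) - 1*84 = ((-3/16 + 225/8 - 165/8) + 79)*(-1/272) - 84 = (117/16 + 79)*(-1/272) - 84 = (1381/16)*(-1/272) - 84 = -1381/4352 - 84 = -366949/4352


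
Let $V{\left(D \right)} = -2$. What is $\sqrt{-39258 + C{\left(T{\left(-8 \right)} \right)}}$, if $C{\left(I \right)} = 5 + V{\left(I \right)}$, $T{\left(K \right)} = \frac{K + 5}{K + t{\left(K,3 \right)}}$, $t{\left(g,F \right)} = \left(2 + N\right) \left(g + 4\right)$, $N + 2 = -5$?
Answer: $i \sqrt{39255} \approx 198.13 i$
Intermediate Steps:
$N = -7$ ($N = -2 - 5 = -7$)
$t{\left(g,F \right)} = -20 - 5 g$ ($t{\left(g,F \right)} = \left(2 - 7\right) \left(g + 4\right) = - 5 \left(4 + g\right) = -20 - 5 g$)
$T{\left(K \right)} = \frac{5 + K}{-20 - 4 K}$ ($T{\left(K \right)} = \frac{K + 5}{K - \left(20 + 5 K\right)} = \frac{5 + K}{-20 - 4 K}$)
$C{\left(I \right)} = 3$ ($C{\left(I \right)} = 5 - 2 = 3$)
$\sqrt{-39258 + C{\left(T{\left(-8 \right)} \right)}} = \sqrt{-39258 + 3} = \sqrt{-39255} = i \sqrt{39255}$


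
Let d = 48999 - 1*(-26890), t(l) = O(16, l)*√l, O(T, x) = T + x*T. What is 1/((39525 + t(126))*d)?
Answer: 13175/26357985053763 - 2032*√14/26357985053763 ≈ 2.1140e-10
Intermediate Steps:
O(T, x) = T + T*x
t(l) = √l*(16 + 16*l) (t(l) = (16*(1 + l))*√l = (16 + 16*l)*√l = √l*(16 + 16*l))
d = 75889 (d = 48999 + 26890 = 75889)
1/((39525 + t(126))*d) = 1/((39525 + 16*√126*(1 + 126))*75889) = (1/75889)/(39525 + 16*(3*√14)*127) = (1/75889)/(39525 + 6096*√14) = 1/(75889*(39525 + 6096*√14))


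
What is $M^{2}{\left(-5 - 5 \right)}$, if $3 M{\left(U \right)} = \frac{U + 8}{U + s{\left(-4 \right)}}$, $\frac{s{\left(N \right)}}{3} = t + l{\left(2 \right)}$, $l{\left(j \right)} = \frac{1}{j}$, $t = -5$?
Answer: $\frac{16}{19881} \approx 0.00080479$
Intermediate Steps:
$s{\left(N \right)} = - \frac{27}{2}$ ($s{\left(N \right)} = 3 \left(-5 + \frac{1}{2}\right) = 3 \left(- \frac{9}{2}\right) = - \frac{27}{2}$)
$M{\left(U \right)} = \frac{8 + U}{3 \left(- \frac{27}{2} + U\right)}$ ($M{\left(U \right)} = \frac{\left(U + 8\right) \frac{1}{U - \frac{27}{2}}}{3} = \frac{\left(8 + U\right) \frac{1}{- \frac{27}{2} + U}}{3} = \frac{\frac{1}{- \frac{27}{2} + U} \left(8 + U\right)}{3} = \frac{8 + U}{3 \left(- \frac{27}{2} + U\right)}$)
$M^{2}{\left(-5 - 5 \right)} = \left(\frac{2 \left(8 - 10\right)}{3 \left(-27 + 2 \left(-5 - 5\right)\right)}\right)^{2} = \left(\frac{2 \left(8 - 10\right)}{3 \left(-27 + 2 \left(-10\right)\right)}\right)^{2} = \left(\frac{2}{3} \frac{1}{-27 - 20} \left(-2\right)\right)^{2} = \left(\frac{2}{3} \frac{1}{-47} \left(-2\right)\right)^{2} = \left(\frac{2}{3} \left(- \frac{1}{47}\right) \left(-2\right)\right)^{2} = \left(\frac{4}{141}\right)^{2} = \frac{16}{19881}$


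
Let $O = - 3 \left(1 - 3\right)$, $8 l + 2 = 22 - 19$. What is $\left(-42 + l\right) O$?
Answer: $- \frac{1005}{4} \approx -251.25$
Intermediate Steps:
$l = \frac{1}{8}$ ($l = - \frac{1}{4} + \frac{22 - 19}{8} = - \frac{1}{4} + \frac{1}{8} \cdot 3 = - \frac{1}{4} + \frac{3}{8} = \frac{1}{8} \approx 0.125$)
$O = 6$ ($O = \left(-3\right) \left(-2\right) = 6$)
$\left(-42 + l\right) O = \left(-42 + \frac{1}{8}\right) 6 = \left(- \frac{335}{8}\right) 6 = - \frac{1005}{4}$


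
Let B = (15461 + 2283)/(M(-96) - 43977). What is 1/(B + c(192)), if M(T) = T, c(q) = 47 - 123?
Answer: -44073/3367292 ≈ -0.013089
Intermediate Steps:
c(q) = -76
B = -17744/44073 (B = (15461 + 2283)/(-96 - 43977) = 17744/(-44073) = 17744*(-1/44073) = -17744/44073 ≈ -0.40260)
1/(B + c(192)) = 1/(-17744/44073 - 76) = 1/(-3367292/44073) = -44073/3367292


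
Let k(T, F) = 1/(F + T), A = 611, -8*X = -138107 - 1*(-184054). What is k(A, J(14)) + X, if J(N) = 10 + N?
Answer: -29176337/5080 ≈ -5743.4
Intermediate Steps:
X = -45947/8 (X = -(-138107 - 1*(-184054))/8 = -(-138107 + 184054)/8 = -⅛*45947 = -45947/8 ≈ -5743.4)
k(A, J(14)) + X = 1/((10 + 14) + 611) - 45947/8 = 1/(24 + 611) - 45947/8 = 1/635 - 45947/8 = -29176337/5080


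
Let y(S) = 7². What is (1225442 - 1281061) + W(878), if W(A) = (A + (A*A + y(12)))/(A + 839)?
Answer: -94726012/1717 ≈ -55170.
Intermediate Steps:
y(S) = 49
W(A) = (49 + A + A²)/(839 + A) (W(A) = (A + (A*A + 49))/(A + 839) = (A + (A² + 49))/(839 + A) = (A + (49 + A²))/(839 + A) = (49 + A + A²)/(839 + A))
(1225442 - 1281061) + W(878) = (1225442 - 1281061) + (49 + 878 + 878²)/(839 + 878) = -55619 + (49 + 878 + 770884)/1717 = -55619 + (1/1717)*771811 = -55619 + 771811/1717 = -94726012/1717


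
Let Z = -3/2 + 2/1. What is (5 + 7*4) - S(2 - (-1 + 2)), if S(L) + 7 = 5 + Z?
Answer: 69/2 ≈ 34.500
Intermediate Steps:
Z = 1/2 (Z = -3*1/2 + 2*1 = -3/2 + 2 = 1/2 ≈ 0.50000)
S(L) = -3/2 (S(L) = -7 + (5 + 1/2) = -7 + 11/2 = -3/2)
(5 + 7*4) - S(2 - (-1 + 2)) = (5 + 7*4) - 1*(-3/2) = (5 + 28) + 3/2 = 33 + 3/2 = 69/2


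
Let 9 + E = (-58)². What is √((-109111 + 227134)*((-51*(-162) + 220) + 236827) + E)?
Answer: √28952107462 ≈ 1.7015e+5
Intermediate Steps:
E = 3355 (E = -9 + (-58)² = -9 + 3364 = 3355)
√((-109111 + 227134)*((-51*(-162) + 220) + 236827) + E) = √((-109111 + 227134)*((-51*(-162) + 220) + 236827) + 3355) = √(118023*((8262 + 220) + 236827) + 3355) = √(118023*(8482 + 236827) + 3355) = √(118023*245309 + 3355) = √(28952104107 + 3355) = √28952107462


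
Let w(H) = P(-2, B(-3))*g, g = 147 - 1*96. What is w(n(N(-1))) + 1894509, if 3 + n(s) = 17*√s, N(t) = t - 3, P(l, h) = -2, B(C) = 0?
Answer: 1894407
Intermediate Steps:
N(t) = -3 + t
g = 51 (g = 147 - 96 = 51)
n(s) = -3 + 17*√s
w(H) = -102 (w(H) = -2*51 = -102)
w(n(N(-1))) + 1894509 = -102 + 1894509 = 1894407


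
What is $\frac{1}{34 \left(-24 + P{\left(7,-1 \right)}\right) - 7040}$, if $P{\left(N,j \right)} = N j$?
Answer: $- \frac{1}{8094} \approx -0.00012355$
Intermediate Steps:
$\frac{1}{34 \left(-24 + P{\left(7,-1 \right)}\right) - 7040} = \frac{1}{34 \left(-24 + 7 \left(-1\right)\right) - 7040} = \frac{1}{34 \left(-24 - 7\right) - 7040} = \frac{1}{34 \left(-31\right) - 7040} = \frac{1}{-1054 - 7040} = \frac{1}{-8094} = - \frac{1}{8094}$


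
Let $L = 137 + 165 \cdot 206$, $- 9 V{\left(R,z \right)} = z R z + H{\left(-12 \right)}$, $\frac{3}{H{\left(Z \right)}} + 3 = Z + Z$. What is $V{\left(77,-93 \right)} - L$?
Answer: $- \frac{8758043}{81} \approx -1.0812 \cdot 10^{5}$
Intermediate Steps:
$H{\left(Z \right)} = \frac{3}{-3 + 2 Z}$ ($H{\left(Z \right)} = \frac{3}{-3 + \left(Z + Z\right)} = \frac{3}{-3 + 2 Z}$)
$V{\left(R,z \right)} = \frac{1}{81} - \frac{R z^{2}}{9}$ ($V{\left(R,z \right)} = - \frac{z R z + \frac{3}{-3 + 2 \left(-12\right)}}{9} = - \frac{R z z + \frac{3}{-3 - 24}}{9} = - \frac{R z^{2} + \frac{3}{-27}}{9} = - \frac{R z^{2} + 3 \left(- \frac{1}{27}\right)}{9} = - \frac{R z^{2} - \frac{1}{9}}{9} = - \frac{- \frac{1}{9} + R z^{2}}{9} = \frac{1}{81} - \frac{R z^{2}}{9}$)
$L = 34127$ ($L = 137 + 33990 = 34127$)
$V{\left(77,-93 \right)} - L = \left(\frac{1}{81} - \frac{77 \left(-93\right)^{2}}{9}\right) - 34127 = \left(\frac{1}{81} - \frac{77}{9} \cdot 8649\right) - 34127 = \left(\frac{1}{81} - 73997\right) - 34127 = - \frac{5993756}{81} - 34127 = - \frac{8758043}{81}$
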